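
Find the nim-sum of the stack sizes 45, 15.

Compute the nim-sum pairwise:
45 XOR 15 = 34

34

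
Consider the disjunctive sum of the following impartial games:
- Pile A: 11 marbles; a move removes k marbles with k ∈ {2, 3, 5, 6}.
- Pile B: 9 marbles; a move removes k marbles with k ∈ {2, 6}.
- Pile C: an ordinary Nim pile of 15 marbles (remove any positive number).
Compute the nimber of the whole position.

Build the Grundy sequence for pile A with g(k) = mex{g(k−s) : s ∈ {2, 3, 5, 6}, s ≤ k}:
g(0) = mex{} = 0
g(1) = mex{} = 0
g(2) = mex{0} = 1
g(3) = mex{0} = 1
g(4) = mex{0,1} = 2
g(5) = mex{0,1} = 2
g(6) = mex{0,1,2} = 3
g(7) = mex{0,1,2} = 3
g(8) = mex{1,2,3} = 0
g(9) = mex{1,2,3} = 0
g(10) = mex{0,2,3} = 1
g(11) = mex{0,2,3} = 1
So g(11) = 1.
Build the Grundy sequence for pile B with g(k) = mex{g(k−s) : s ∈ {2, 6}, s ≤ k}:
k:     0  1  2  3  4  5  6  7  8  9
g(k):  0  0  1  1  0  0  1  1  0  0
So g(9) = 0.
Pile C is a plain Nim pile of size 15, so its Grundy value is 15.
The value of a disjunctive sum is the nim-sum of the parts.
Combined value = 1 ⊕ 0 ⊕ 15 = 14.

14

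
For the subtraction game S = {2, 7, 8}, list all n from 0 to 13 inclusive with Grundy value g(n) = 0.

0, 1, 4, 5, 10

Build the Grundy sequence with g(k) = mex{g(k−s) : s ∈ {2, 7, 8}, s ≤ k}:
k:     0  1  2  3  4  5  6  7  8  9 10 11 12 13
g(k):  0  0  1  1  0  0  1  1  2  2  0  3  1  2
The P-positions (g = 0) in 0..13 are 0, 1, 4, 5, 10.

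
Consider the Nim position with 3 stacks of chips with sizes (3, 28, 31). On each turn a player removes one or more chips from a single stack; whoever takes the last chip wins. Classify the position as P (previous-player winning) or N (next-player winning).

Nim-sum: 3 ⊕ 28 ⊕ 31 = 0.
The nim-sum is 0, so this is a P-position: the player to move is in a losing position under optimal play.

P-position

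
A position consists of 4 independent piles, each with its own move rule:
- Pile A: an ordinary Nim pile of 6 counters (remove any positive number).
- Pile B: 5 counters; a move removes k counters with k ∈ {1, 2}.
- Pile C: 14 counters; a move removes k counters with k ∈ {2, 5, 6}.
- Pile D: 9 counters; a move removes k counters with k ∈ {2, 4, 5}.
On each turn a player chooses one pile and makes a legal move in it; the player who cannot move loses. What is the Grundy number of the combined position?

4

Pile A is a plain Nim pile of size 6, so its Grundy value is 6.
Build the Grundy sequence for pile B with g(k) = mex{g(k−s) : s ∈ {1, 2}, s ≤ k}:
g(0) = mex{} = 0
g(1) = mex{0} = 1
g(2) = mex{0,1} = 2
g(3) = mex{1,2} = 0
g(4) = mex{0,2} = 1
g(5) = mex{0,1} = 2
So g(5) = 2.
Grundy values for pile C (subtraction set {2, 5, 6}):
k:     0  1  2  3  4  5  6  7  8  9 10 11 12 13 14
g(k):  0  0  1  1  0  2  1  3  0  2  1  0  0  1  1
So g(14) = 1.
Grundy values for pile D (subtraction set {2, 4, 5}):
g(0) = mex{} = 0
g(1) = mex{} = 0
g(2) = mex{0} = 1
g(3) = mex{0} = 1
g(4) = mex{0,1} = 2
g(5) = mex{0,1} = 2
g(6) = mex{0,1,2} = 3
g(7) = mex{1,2} = 0
g(8) = mex{1,2,3} = 0
g(9) = mex{0,2} = 1
So g(9) = 1.
The value of a disjunctive sum is the nim-sum of the parts.
Combined value = 6 XOR 2 XOR 1 XOR 1 = 4.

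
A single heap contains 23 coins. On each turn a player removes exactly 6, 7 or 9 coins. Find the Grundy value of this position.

1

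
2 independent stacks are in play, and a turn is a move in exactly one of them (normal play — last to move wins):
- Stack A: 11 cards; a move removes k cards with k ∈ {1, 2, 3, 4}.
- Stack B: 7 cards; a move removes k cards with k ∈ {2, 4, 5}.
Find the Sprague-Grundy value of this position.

1

For stack A, compute g(0), g(1), … with moves {1, 2, 3, 4}:
g(0) = mex{} = 0
g(1) = mex{0} = 1
g(2) = mex{0,1} = 2
g(3) = mex{0,1,2} = 3
g(4) = mex{0,1,2,3} = 4
g(5) = mex{1,2,3,4} = 0
g(6) = mex{0,2,3,4} = 1
g(7) = mex{0,1,3,4} = 2
g(8) = mex{0,1,2,4} = 3
g(9) = mex{0,1,2,3} = 4
g(10) = mex{1,2,3,4} = 0
g(11) = mex{0,2,3,4} = 1
So g(11) = 1.
Build the Grundy sequence for stack B with g(k) = mex{g(k−s) : s ∈ {2, 4, 5}, s ≤ k}:
g(0) = mex{} = 0
g(1) = mex{} = 0
g(2) = mex{0} = 1
g(3) = mex{0} = 1
g(4) = mex{0,1} = 2
g(5) = mex{0,1} = 2
g(6) = mex{0,1,2} = 3
g(7) = mex{1,2} = 0
So g(7) = 0.
The value of a disjunctive sum is the nim-sum of the parts.
Combined value = 1 XOR 0 = 1.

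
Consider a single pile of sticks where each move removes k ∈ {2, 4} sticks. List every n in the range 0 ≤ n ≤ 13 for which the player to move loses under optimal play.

Build the Grundy sequence with g(k) = mex{g(k−s) : s ∈ {2, 4}, s ≤ k}:
k:     0  1  2  3  4  5  6  7  8  9 10 11 12 13
g(k):  0  0  1  1  2  2  0  0  1  1  2  2  0  0
The P-positions (g = 0) in 0..13 are 0, 1, 6, 7, 12, 13.

0, 1, 6, 7, 12, 13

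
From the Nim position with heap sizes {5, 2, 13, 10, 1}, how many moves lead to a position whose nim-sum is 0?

3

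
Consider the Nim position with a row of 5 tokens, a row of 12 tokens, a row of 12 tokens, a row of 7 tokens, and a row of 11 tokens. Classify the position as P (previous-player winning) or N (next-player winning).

Bitwise XOR of the heap sizes:
  0101  (5)
  1100  (12)
  1100  (12)
  0111  (7)
  1011  (11)
  ----
  1001  (9)
The nim-sum is 9 ≠ 0, so this is an N-position: the player to move can win.

N-position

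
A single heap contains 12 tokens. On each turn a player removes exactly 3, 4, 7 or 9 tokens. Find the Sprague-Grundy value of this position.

Grundy values for subtraction set {3, 4, 7, 9}:
g(0) = mex{} = 0
g(1) = mex{} = 0
g(2) = mex{} = 0
g(3) = mex{0} = 1
g(4) = mex{0} = 1
g(5) = mex{0} = 1
g(6) = mex{0,1} = 2
g(7) = mex{0,1} = 2
g(8) = mex{0,1} = 2
g(9) = mex{0,1,2} = 3
g(10) = mex{0,1,2} = 3
g(11) = mex{0,1,2} = 3
g(12) = mex{1,2,3} = 0
So g(12) = 0.

0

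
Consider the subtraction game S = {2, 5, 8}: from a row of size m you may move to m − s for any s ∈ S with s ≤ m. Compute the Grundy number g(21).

0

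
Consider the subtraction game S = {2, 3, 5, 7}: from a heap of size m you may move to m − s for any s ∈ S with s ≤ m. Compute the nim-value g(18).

Grundy values for subtraction set {2, 3, 5, 7}:
k:     0  1  2  3  4  5  6  7  8  9 10 11 12 13 14 15 16 17 18
g(k):  0  0  1  1  2  2  3  3  4  0  0  1  1  2  2  3  3  4  0
So g(18) = 0.

0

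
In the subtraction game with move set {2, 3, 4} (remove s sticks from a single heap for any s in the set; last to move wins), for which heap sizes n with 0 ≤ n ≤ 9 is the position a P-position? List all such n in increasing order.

Grundy values for subtraction set {2, 3, 4}:
g(0) = mex{} = 0
g(1) = mex{} = 0
g(2) = mex{0} = 1
g(3) = mex{0} = 1
g(4) = mex{0,1} = 2
g(5) = mex{0,1} = 2
g(6) = mex{1,2} = 0
g(7) = mex{1,2} = 0
g(8) = mex{0,2} = 1
g(9) = mex{0,2} = 1
The P-positions (g = 0) in 0..9 are 0, 1, 6, 7.

0, 1, 6, 7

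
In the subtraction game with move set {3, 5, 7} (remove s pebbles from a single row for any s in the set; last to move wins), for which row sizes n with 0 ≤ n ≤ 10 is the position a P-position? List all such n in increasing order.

0, 1, 2, 10

Build the Grundy sequence with g(k) = mex{g(k−s) : s ∈ {3, 5, 7}, s ≤ k}:
k:     0  1  2  3  4  5  6  7  8  9 10
g(k):  0  0  0  1  1  1  2  2  2  3  0
The P-positions (g = 0) in 0..10 are 0, 1, 2, 10.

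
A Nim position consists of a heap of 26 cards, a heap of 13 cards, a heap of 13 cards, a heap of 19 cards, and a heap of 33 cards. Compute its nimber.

Write each in binary and XOR column by column:
  011010  (26)
  001101  (13)
  001101  (13)
  010011  (19)
  100001  (33)
  ------
  101000  (40)

40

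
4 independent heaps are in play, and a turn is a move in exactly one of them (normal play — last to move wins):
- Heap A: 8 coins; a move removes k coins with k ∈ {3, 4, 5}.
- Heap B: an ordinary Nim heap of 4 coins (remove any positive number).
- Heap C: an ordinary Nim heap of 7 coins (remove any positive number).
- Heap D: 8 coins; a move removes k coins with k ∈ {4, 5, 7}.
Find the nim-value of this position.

1

Build the Grundy sequence for heap A with g(k) = mex{g(k−s) : s ∈ {3, 4, 5}, s ≤ k}:
g(0) = mex{} = 0
g(1) = mex{} = 0
g(2) = mex{} = 0
g(3) = mex{0} = 1
g(4) = mex{0} = 1
g(5) = mex{0} = 1
g(6) = mex{0,1} = 2
g(7) = mex{0,1} = 2
g(8) = mex{1} = 0
So g(8) = 0.
Heap B is a plain Nim heap of size 4, so its Grundy value is 4.
Heap C is a plain Nim heap of size 7, so its Grundy value is 7.
Grundy values for heap D (subtraction set {4, 5, 7}):
g(0) = mex{} = 0
g(1) = mex{} = 0
g(2) = mex{} = 0
g(3) = mex{} = 0
g(4) = mex{0} = 1
g(5) = mex{0} = 1
g(6) = mex{0} = 1
g(7) = mex{0} = 1
g(8) = mex{0,1} = 2
So g(8) = 2.
By the Sprague-Grundy theorem, the Grundy value of a sum of independent games is the XOR of the component values.
Combined value = 0 ⊕ 4 ⊕ 7 ⊕ 2 = 1.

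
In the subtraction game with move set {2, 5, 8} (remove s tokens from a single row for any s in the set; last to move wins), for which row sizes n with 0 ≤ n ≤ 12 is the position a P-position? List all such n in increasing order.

0, 1, 4, 7, 10, 11

Compute g(0), g(1), … for moves {2, 5, 8}:
g(0) = mex{} = 0
g(1) = mex{} = 0
g(2) = mex{0} = 1
g(3) = mex{0} = 1
g(4) = mex{1} = 0
g(5) = mex{0,1} = 2
g(6) = mex{0} = 1
g(7) = mex{1,2} = 0
g(8) = mex{0,1} = 2
g(9) = mex{0} = 1
g(10) = mex{1,2} = 0
g(11) = mex{1} = 0
g(12) = mex{0} = 1
The P-positions (g = 0) in 0..12 are 0, 1, 4, 7, 10, 11.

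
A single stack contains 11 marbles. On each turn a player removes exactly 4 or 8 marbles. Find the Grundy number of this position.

Build the Grundy sequence with g(k) = mex{g(k−s) : s ∈ {4, 8}, s ≤ k}:
g(0) = mex{} = 0
g(1) = mex{} = 0
g(2) = mex{} = 0
g(3) = mex{} = 0
g(4) = mex{0} = 1
g(5) = mex{0} = 1
g(6) = mex{0} = 1
g(7) = mex{0} = 1
g(8) = mex{0,1} = 2
g(9) = mex{0,1} = 2
g(10) = mex{0,1} = 2
g(11) = mex{0,1} = 2
So g(11) = 2.

2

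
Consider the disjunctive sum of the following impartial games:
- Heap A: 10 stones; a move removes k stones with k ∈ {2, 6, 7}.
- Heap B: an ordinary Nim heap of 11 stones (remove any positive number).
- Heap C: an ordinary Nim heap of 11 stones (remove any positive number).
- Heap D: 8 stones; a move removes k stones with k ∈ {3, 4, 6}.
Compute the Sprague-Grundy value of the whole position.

Build the Grundy sequence for heap A with g(k) = mex{g(k−s) : s ∈ {2, 6, 7}, s ≤ k}:
g(0) = mex{} = 0
g(1) = mex{} = 0
g(2) = mex{0} = 1
g(3) = mex{0} = 1
g(4) = mex{1} = 0
g(5) = mex{1} = 0
g(6) = mex{0} = 1
g(7) = mex{0} = 1
g(8) = mex{0,1} = 2
g(9) = mex{1} = 0
g(10) = mex{0,1,2} = 3
So g(10) = 3.
Heap B is a plain Nim heap of size 11, so its Grundy value is 11.
Heap C is a plain Nim heap of size 11, so its Grundy value is 11.
Grundy values for heap D (subtraction set {3, 4, 6}):
g(0) = mex{} = 0
g(1) = mex{} = 0
g(2) = mex{} = 0
g(3) = mex{0} = 1
g(4) = mex{0} = 1
g(5) = mex{0} = 1
g(6) = mex{0,1} = 2
g(7) = mex{0,1} = 2
g(8) = mex{0,1} = 2
So g(8) = 2.
The value of a disjunctive sum is the nim-sum of the parts.
Combined value = 3 ⊕ 11 ⊕ 11 ⊕ 2 = 1.

1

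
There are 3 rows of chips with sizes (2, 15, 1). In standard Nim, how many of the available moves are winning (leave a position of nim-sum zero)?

Nim-sum: 2 ⊕ 15 ⊕ 1 = 12.
The overall nim-sum is X = 12. A row of size p has a winning move iff p XOR X < p (reduce it to p XOR X).
  2: 2 XOR 12 = 14 ≥ 2 — no move.
  15: 15 XOR 12 = 3 < 15 — winning move (to 3).
  1: 1 XOR 12 = 13 ≥ 1 — no move.
That gives 1 winning move.

1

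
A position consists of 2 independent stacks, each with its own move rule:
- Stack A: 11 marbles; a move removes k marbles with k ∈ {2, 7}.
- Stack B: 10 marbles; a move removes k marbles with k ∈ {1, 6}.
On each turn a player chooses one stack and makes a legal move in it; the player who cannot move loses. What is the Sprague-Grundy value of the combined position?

Grundy values for stack A (subtraction set {2, 7}):
g(0) = mex{} = 0
g(1) = mex{} = 0
g(2) = mex{0} = 1
g(3) = mex{0} = 1
g(4) = mex{1} = 0
g(5) = mex{1} = 0
g(6) = mex{0} = 1
g(7) = mex{0} = 1
g(8) = mex{0,1} = 2
g(9) = mex{1} = 0
g(10) = mex{1,2} = 0
g(11) = mex{0} = 1
So g(11) = 1.
Build the Grundy sequence for stack B with g(k) = mex{g(k−s) : s ∈ {1, 6}, s ≤ k}:
k:     0  1  2  3  4  5  6  7  8  9 10
g(k):  0  1  0  1  0  1  2  0  1  0  1
So g(10) = 1.
By the Sprague-Grundy theorem, the Grundy value of a sum of independent games is the XOR of the component values.
Combined value = 1 ⊕ 1 = 0.

0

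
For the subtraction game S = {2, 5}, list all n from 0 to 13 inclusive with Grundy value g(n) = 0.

0, 1, 4, 7, 8, 11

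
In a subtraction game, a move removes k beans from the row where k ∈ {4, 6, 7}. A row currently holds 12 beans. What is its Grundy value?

0

Build the Grundy sequence with g(k) = mex{g(k−s) : s ∈ {4, 6, 7}, s ≤ k}:
g(0) = mex{} = 0
g(1) = mex{} = 0
g(2) = mex{} = 0
g(3) = mex{} = 0
g(4) = mex{0} = 1
g(5) = mex{0} = 1
g(6) = mex{0} = 1
g(7) = mex{0} = 1
g(8) = mex{0,1} = 2
g(9) = mex{0,1} = 2
g(10) = mex{0,1} = 2
g(11) = mex{1} = 0
g(12) = mex{1,2} = 0
So g(12) = 0.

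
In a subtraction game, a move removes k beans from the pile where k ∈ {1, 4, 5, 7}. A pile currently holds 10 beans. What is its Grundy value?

0

Compute g(0), g(1), … for moves {1, 4, 5, 7}:
g(0) = mex{} = 0
g(1) = mex{0} = 1
g(2) = mex{1} = 0
g(3) = mex{0} = 1
g(4) = mex{0,1} = 2
g(5) = mex{0,1,2} = 3
g(6) = mex{0,1,3} = 2
g(7) = mex{0,1,2} = 3
g(8) = mex{1,2,3} = 0
g(9) = mex{0,2,3} = 1
g(10) = mex{1,2,3} = 0
So g(10) = 0.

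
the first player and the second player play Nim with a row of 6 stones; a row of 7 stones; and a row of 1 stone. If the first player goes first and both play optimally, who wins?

the second player wins

In binary:
  110  (6)
  111  (7)
  001  (1)
  ---
  000  (0)
The nim-sum is 0, so this is a P-position: the player to move is in a losing position under optimal play; the first player is about to move from it and so loses — the second player wins.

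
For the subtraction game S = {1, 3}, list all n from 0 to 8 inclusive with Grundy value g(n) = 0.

Compute g(0), g(1), … for moves {1, 3}:
g(0) = mex{} = 0
g(1) = mex{0} = 1
g(2) = mex{1} = 0
g(3) = mex{0} = 1
g(4) = mex{1} = 0
g(5) = mex{0} = 1
g(6) = mex{1} = 0
g(7) = mex{0} = 1
g(8) = mex{1} = 0
The P-positions (g = 0) in 0..8 are 0, 2, 4, 6, 8.

0, 2, 4, 6, 8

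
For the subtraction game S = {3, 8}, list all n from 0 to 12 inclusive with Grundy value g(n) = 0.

0, 1, 2, 6, 7, 11, 12

Build the Grundy sequence with g(k) = mex{g(k−s) : s ∈ {3, 8}, s ≤ k}:
g(0) = mex{} = 0
g(1) = mex{} = 0
g(2) = mex{} = 0
g(3) = mex{0} = 1
g(4) = mex{0} = 1
g(5) = mex{0} = 1
g(6) = mex{1} = 0
g(7) = mex{1} = 0
g(8) = mex{0,1} = 2
g(9) = mex{0} = 1
g(10) = mex{0} = 1
g(11) = mex{1,2} = 0
g(12) = mex{1} = 0
The P-positions (g = 0) in 0..12 are 0, 1, 2, 6, 7, 11, 12.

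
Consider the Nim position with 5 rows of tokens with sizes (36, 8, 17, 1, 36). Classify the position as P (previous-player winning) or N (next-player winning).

N-position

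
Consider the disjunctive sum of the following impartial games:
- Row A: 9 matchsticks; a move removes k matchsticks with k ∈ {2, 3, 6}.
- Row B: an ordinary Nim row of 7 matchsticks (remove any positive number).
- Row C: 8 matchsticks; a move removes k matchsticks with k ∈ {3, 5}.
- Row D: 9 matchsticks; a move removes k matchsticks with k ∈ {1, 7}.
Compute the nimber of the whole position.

For row A, compute g(0), g(1), … with moves {2, 3, 6}:
g(0) = mex{} = 0
g(1) = mex{} = 0
g(2) = mex{0} = 1
g(3) = mex{0} = 1
g(4) = mex{0,1} = 2
g(5) = mex{1} = 0
g(6) = mex{0,1,2} = 3
g(7) = mex{0,2} = 1
g(8) = mex{0,1,3} = 2
g(9) = mex{1,3} = 0
So g(9) = 0.
Row B is a plain Nim row of size 7, so its Grundy value is 7.
For row C, compute g(0), g(1), … with moves {3, 5}:
k:     0  1  2  3  4  5  6  7  8
g(k):  0  0  0  1  1  1  2  2  0
So g(8) = 0.
Build the Grundy sequence for row D with g(k) = mex{g(k−s) : s ∈ {1, 7}, s ≤ k}:
g(0) = mex{} = 0
g(1) = mex{0} = 1
g(2) = mex{1} = 0
g(3) = mex{0} = 1
g(4) = mex{1} = 0
g(5) = mex{0} = 1
g(6) = mex{1} = 0
g(7) = mex{0} = 1
g(8) = mex{1} = 0
g(9) = mex{0} = 1
So g(9) = 1.
The value of a disjunctive sum is the nim-sum of the parts.
Combined value = 0 XOR 7 XOR 0 XOR 1 = 6.

6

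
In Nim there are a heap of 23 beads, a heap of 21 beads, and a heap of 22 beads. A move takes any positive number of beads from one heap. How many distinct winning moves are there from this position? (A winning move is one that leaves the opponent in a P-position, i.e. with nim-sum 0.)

Compute the nim-sum pairwise:
23 ^ 21 = 2
2 ^ 22 = 20
The overall nim-sum is X = 20. A heap of size p has a winning move iff p XOR X < p (reduce it to p XOR X).
  23: 23 XOR 20 = 3 < 23 — winning move (to 3).
  21: 21 XOR 20 = 1 < 21 — winning move (to 1).
  22: 22 XOR 20 = 2 < 22 — winning move (to 2).
That gives 3 winning moves.

3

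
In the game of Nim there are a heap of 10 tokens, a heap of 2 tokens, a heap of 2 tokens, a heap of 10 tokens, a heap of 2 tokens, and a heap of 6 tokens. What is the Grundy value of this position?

4

Bitwise XOR of the heap sizes:
  1010  (10)
  0010  (2)
  0010  (2)
  1010  (10)
  0010  (2)
  0110  (6)
  ----
  0100  (4)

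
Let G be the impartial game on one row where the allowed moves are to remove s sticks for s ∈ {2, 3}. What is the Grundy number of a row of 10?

0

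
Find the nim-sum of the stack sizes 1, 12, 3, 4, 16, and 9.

19

Compute the nim-sum pairwise:
1 ^ 12 = 13
13 ^ 3 = 14
14 ^ 4 = 10
10 ^ 16 = 26
26 ^ 9 = 19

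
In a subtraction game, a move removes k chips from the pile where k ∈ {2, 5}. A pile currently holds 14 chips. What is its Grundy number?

Compute g(0), g(1), … for moves {2, 5}:
k:     0  1  2  3  4  5  6  7  8  9 10 11 12 13 14
g(k):  0  0  1  1  0  2  1  0  0  1  1  0  2  1  0
So g(14) = 0.

0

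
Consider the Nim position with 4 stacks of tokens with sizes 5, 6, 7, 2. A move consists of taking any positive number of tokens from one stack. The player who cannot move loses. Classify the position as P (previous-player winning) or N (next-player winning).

Compute the nim-sum pairwise:
5 XOR 6 = 3
3 XOR 7 = 4
4 XOR 2 = 6
The nim-sum is 6 ≠ 0, so this is an N-position: the player to move can win.

N-position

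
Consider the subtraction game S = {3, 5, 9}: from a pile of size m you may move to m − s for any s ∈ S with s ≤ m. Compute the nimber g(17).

1

Grundy values for subtraction set {3, 5, 9}:
k:     0  1  2  3  4  5  6  7  8  9 10 11 12 13 14 15 16 17
g(k):  0  0  0  1  1  1  2  2  0  3  3  1  0  2  0  1  0  1
So g(17) = 1.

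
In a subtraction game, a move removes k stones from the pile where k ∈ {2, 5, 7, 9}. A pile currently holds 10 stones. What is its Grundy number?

3

Compute g(0), g(1), … for moves {2, 5, 7, 9}:
k:     0  1  2  3  4  5  6  7  8  9 10
g(k):  0  0  1  1  0  2  1  3  2  2  3
So g(10) = 3.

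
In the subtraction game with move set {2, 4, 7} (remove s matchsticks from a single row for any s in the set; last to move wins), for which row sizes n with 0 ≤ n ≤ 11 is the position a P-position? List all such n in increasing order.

0, 1, 6, 9

Compute g(0), g(1), … for moves {2, 4, 7}:
g(0) = mex{} = 0
g(1) = mex{} = 0
g(2) = mex{0} = 1
g(3) = mex{0} = 1
g(4) = mex{0,1} = 2
g(5) = mex{0,1} = 2
g(6) = mex{1,2} = 0
g(7) = mex{0,1,2} = 3
g(8) = mex{0,2} = 1
g(9) = mex{1,2,3} = 0
g(10) = mex{0,1} = 2
g(11) = mex{0,2,3} = 1
The P-positions (g = 0) in 0..11 are 0, 1, 6, 9.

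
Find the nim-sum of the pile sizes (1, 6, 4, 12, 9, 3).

Bitwise XOR of the heap sizes:
  0001  (1)
  0110  (6)
  0100  (4)
  1100  (12)
  1001  (9)
  0011  (3)
  ----
  0101  (5)

5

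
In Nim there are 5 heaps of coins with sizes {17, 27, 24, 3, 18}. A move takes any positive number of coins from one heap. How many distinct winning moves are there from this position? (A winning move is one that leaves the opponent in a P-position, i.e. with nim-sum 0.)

Nim-sum: 17 XOR 27 XOR 24 XOR 3 XOR 18 = 3.
The overall nim-sum is X = 3. A heap of size p has a winning move iff p XOR X < p (reduce it to p XOR X).
  17: 17 XOR 3 = 18 ≥ 17 — no move.
  27: 27 XOR 3 = 24 < 27 — winning move (to 24).
  24: 24 XOR 3 = 27 ≥ 24 — no move.
  3: 3 XOR 3 = 0 < 3 — winning move (to 0).
  18: 18 XOR 3 = 17 < 18 — winning move (to 17).
That gives 3 winning moves.

3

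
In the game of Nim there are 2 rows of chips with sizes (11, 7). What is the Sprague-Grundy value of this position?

12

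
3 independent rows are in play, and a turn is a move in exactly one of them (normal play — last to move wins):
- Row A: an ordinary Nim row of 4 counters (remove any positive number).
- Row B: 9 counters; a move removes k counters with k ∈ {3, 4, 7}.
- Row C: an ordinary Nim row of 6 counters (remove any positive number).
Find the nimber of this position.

1

Row A is a plain Nim row of size 4, so its Grundy value is 4.
For row B, compute g(0), g(1), … with moves {3, 4, 7}:
k:     0  1  2  3  4  5  6  7  8  9
g(k):  0  0  0  1  1  1  2  2  2  3
So g(9) = 3.
Row C is a plain Nim row of size 6, so its Grundy value is 6.
The value of a disjunctive sum is the nim-sum of the parts.
Combined value = 4 XOR 3 XOR 6 = 1.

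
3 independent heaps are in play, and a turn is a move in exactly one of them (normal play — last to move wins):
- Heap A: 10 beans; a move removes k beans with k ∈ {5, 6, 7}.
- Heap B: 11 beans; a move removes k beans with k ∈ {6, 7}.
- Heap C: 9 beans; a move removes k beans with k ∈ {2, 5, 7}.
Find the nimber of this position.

1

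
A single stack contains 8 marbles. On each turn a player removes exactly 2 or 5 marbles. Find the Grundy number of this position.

Grundy values for subtraction set {2, 5}:
k:     0  1  2  3  4  5  6  7  8
g(k):  0  0  1  1  0  2  1  0  0
So g(8) = 0.

0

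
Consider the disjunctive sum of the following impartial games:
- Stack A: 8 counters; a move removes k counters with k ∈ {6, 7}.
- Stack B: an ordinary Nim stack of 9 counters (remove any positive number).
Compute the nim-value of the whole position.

8

For stack A, compute g(0), g(1), … with moves {6, 7}:
k:     0  1  2  3  4  5  6  7  8
g(k):  0  0  0  0  0  0  1  1  1
So g(8) = 1.
Stack B is a plain Nim stack of size 9, so its Grundy value is 9.
The value of a disjunctive sum is the nim-sum of the parts.
Combined value = 1 XOR 9 = 8.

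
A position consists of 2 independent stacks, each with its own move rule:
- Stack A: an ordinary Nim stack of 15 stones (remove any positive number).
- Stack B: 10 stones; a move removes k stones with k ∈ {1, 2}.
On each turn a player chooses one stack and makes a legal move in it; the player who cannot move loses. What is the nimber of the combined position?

14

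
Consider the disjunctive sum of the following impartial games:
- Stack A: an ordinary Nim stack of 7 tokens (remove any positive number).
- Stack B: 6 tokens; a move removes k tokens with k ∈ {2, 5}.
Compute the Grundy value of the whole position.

6

Stack A is a plain Nim stack of size 7, so its Grundy value is 7.
Grundy values for stack B (subtraction set {2, 5}):
g(0) = mex{} = 0
g(1) = mex{} = 0
g(2) = mex{0} = 1
g(3) = mex{0} = 1
g(4) = mex{1} = 0
g(5) = mex{0,1} = 2
g(6) = mex{0} = 1
So g(6) = 1.
By the Sprague-Grundy theorem, the Grundy value of a sum of independent games is the XOR of the component values.
Combined value = 7 XOR 1 = 6.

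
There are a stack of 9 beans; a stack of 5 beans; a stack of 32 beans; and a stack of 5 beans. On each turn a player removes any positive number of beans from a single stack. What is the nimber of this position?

41

Nim-sum: 9 ⊕ 5 ⊕ 32 ⊕ 5 = 41.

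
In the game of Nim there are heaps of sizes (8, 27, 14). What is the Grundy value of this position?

Compute the nim-sum pairwise:
8 XOR 27 = 19
19 XOR 14 = 29

29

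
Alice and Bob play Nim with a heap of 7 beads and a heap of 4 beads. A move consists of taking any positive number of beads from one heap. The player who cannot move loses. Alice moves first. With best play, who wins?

Alice wins

Nim-sum: 7 XOR 4 = 3.
The nim-sum is 3 ≠ 0, so this is an N-position: the player to move can win; Alice has a winning move.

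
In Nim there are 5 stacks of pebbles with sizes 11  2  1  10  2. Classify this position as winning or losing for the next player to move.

Nim-sum: 11 ^ 2 ^ 1 ^ 10 ^ 2 = 0.
The nim-sum is 0, so this is a P-position: the player to move is in a losing position under optimal play.

Losing position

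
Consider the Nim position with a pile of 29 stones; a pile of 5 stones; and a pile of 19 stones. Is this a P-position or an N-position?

N-position

Nim-sum: 29 XOR 5 XOR 19 = 11.
The nim-sum is 11 ≠ 0, so this is an N-position: the player to move can win.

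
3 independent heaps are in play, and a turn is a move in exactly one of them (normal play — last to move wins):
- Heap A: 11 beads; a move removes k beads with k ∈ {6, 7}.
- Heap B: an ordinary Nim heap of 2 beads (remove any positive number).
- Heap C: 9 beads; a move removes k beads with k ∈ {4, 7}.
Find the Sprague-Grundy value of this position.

1

Grundy values for heap A (subtraction set {6, 7}):
g(0) = mex{} = 0
g(1) = mex{} = 0
g(2) = mex{} = 0
g(3) = mex{} = 0
g(4) = mex{} = 0
g(5) = mex{} = 0
g(6) = mex{0} = 1
g(7) = mex{0} = 1
g(8) = mex{0} = 1
g(9) = mex{0} = 1
g(10) = mex{0} = 1
g(11) = mex{0} = 1
So g(11) = 1.
Heap B is a plain Nim heap of size 2, so its Grundy value is 2.
Build the Grundy sequence for heap C with g(k) = mex{g(k−s) : s ∈ {4, 7}, s ≤ k}:
g(0) = mex{} = 0
g(1) = mex{} = 0
g(2) = mex{} = 0
g(3) = mex{} = 0
g(4) = mex{0} = 1
g(5) = mex{0} = 1
g(6) = mex{0} = 1
g(7) = mex{0} = 1
g(8) = mex{0,1} = 2
g(9) = mex{0,1} = 2
So g(9) = 2.
By the Sprague-Grundy theorem, the Grundy value of a sum of independent games is the XOR of the component values.
Combined value = 1 ⊕ 2 ⊕ 2 = 1.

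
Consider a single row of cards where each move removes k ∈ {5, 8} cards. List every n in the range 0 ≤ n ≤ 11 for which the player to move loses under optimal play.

Compute g(0), g(1), … for moves {5, 8}:
k:     0  1  2  3  4  5  6  7  8  9 10 11
g(k):  0  0  0  0  0  1  1  1  1  1  2  2
The P-positions (g = 0) in 0..11 are 0, 1, 2, 3, 4.

0, 1, 2, 3, 4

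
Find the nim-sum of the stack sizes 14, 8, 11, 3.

Nim-sum: 14 ^ 8 ^ 11 ^ 3 = 14.

14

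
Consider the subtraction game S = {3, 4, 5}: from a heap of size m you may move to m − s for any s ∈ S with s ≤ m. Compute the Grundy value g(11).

Build the Grundy sequence with g(k) = mex{g(k−s) : s ∈ {3, 4, 5}, s ≤ k}:
k:     0  1  2  3  4  5  6  7  8  9 10 11
g(k):  0  0  0  1  1  1  2  2  0  0  0  1
So g(11) = 1.

1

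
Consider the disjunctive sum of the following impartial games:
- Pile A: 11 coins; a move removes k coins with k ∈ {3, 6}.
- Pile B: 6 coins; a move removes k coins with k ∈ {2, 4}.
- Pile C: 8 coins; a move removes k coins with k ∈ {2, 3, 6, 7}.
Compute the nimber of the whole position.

For pile A, compute g(0), g(1), … with moves {3, 6}:
g(0) = mex{} = 0
g(1) = mex{} = 0
g(2) = mex{} = 0
g(3) = mex{0} = 1
g(4) = mex{0} = 1
g(5) = mex{0} = 1
g(6) = mex{0,1} = 2
g(7) = mex{0,1} = 2
g(8) = mex{0,1} = 2
g(9) = mex{1,2} = 0
g(10) = mex{1,2} = 0
g(11) = mex{1,2} = 0
So g(11) = 0.
Build the Grundy sequence for pile B with g(k) = mex{g(k−s) : s ∈ {2, 4}, s ≤ k}:
g(0) = mex{} = 0
g(1) = mex{} = 0
g(2) = mex{0} = 1
g(3) = mex{0} = 1
g(4) = mex{0,1} = 2
g(5) = mex{0,1} = 2
g(6) = mex{1,2} = 0
So g(6) = 0.
For pile C, compute g(0), g(1), … with moves {2, 3, 6, 7}:
k:     0  1  2  3  4  5  6  7  8
g(k):  0  0  1  1  2  0  3  1  2
So g(8) = 2.
By the Sprague-Grundy theorem, the Grundy value of a sum of independent games is the XOR of the component values.
Combined value = 0 ⊕ 0 ⊕ 2 = 2.

2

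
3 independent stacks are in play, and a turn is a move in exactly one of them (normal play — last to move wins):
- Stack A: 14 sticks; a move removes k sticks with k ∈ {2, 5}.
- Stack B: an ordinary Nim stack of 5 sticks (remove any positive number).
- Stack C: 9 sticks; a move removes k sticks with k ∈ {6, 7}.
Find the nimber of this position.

Grundy values for stack A (subtraction set {2, 5}):
k:     0  1  2  3  4  5  6  7  8  9 10 11 12 13 14
g(k):  0  0  1  1  0  2  1  0  0  1  1  0  2  1  0
So g(14) = 0.
Stack B is a plain Nim stack of size 5, so its Grundy value is 5.
Grundy values for stack C (subtraction set {6, 7}):
g(0) = mex{} = 0
g(1) = mex{} = 0
g(2) = mex{} = 0
g(3) = mex{} = 0
g(4) = mex{} = 0
g(5) = mex{} = 0
g(6) = mex{0} = 1
g(7) = mex{0} = 1
g(8) = mex{0} = 1
g(9) = mex{0} = 1
So g(9) = 1.
By the Sprague-Grundy theorem, the Grundy value of a sum of independent games is the XOR of the component values.
Combined value = 0 XOR 5 XOR 1 = 4.

4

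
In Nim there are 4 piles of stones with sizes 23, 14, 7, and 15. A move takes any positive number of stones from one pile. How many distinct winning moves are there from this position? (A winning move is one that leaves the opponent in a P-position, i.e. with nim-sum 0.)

In binary:
  10111  (23)
  01110  (14)
  00111  (7)
  01111  (15)
  -----
  10001  (17)
The overall nim-sum is X = 17. A pile of size p has a winning move iff p XOR X < p (reduce it to p XOR X).
  23: 23 XOR 17 = 6 < 23 — winning move (to 6).
  14: 14 XOR 17 = 31 ≥ 14 — no move.
  7: 7 XOR 17 = 22 ≥ 7 — no move.
  15: 15 XOR 17 = 30 ≥ 15 — no move.
That gives 1 winning move.

1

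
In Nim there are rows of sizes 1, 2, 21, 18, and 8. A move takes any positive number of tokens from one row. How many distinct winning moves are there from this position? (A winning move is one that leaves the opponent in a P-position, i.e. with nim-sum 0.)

1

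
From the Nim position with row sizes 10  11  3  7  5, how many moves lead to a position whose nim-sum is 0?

Compute the nim-sum pairwise:
10 XOR 11 = 1
1 XOR 3 = 2
2 XOR 7 = 5
5 XOR 5 = 0
The nim-sum is already 0, so every move leaves a nonzero nim-sum — there are no winning moves.

0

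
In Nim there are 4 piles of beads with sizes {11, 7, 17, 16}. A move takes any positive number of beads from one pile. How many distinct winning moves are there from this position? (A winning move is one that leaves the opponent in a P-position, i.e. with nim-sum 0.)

1

Bitwise XOR of the heap sizes:
  01011  (11)
  00111  (7)
  10001  (17)
  10000  (16)
  -----
  01101  (13)
The overall nim-sum is X = 13. A pile of size p has a winning move iff p XOR X < p (reduce it to p XOR X).
  11: 11 XOR 13 = 6 < 11 — winning move (to 6).
  7: 7 XOR 13 = 10 ≥ 7 — no move.
  17: 17 XOR 13 = 28 ≥ 17 — no move.
  16: 16 XOR 13 = 29 ≥ 16 — no move.
That gives 1 winning move.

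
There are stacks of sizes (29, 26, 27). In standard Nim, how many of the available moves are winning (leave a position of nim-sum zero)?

3

Nim-sum: 29 ^ 26 ^ 27 = 28.
The overall nim-sum is X = 28. A stack of size p has a winning move iff p XOR X < p (reduce it to p XOR X).
  29: 29 XOR 28 = 1 < 29 — winning move (to 1).
  26: 26 XOR 28 = 6 < 26 — winning move (to 6).
  27: 27 XOR 28 = 7 < 27 — winning move (to 7).
That gives 3 winning moves.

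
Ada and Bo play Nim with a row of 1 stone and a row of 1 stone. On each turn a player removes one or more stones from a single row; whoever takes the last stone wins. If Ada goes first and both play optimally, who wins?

Bo wins

In binary:
  1  (1)
  1  (1)
  -
  0  (0)
The nim-sum is 0, so this is a P-position: the player to move is in a losing position under optimal play; Ada is about to move from it and so loses — Bo wins.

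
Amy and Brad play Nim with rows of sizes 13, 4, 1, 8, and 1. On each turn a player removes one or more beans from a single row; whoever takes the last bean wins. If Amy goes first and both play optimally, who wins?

Nim-sum: 13 XOR 4 XOR 1 XOR 8 XOR 1 = 1.
The nim-sum is 1 ≠ 0, so this is an N-position: the player to move can win; Amy has a winning move.

Amy wins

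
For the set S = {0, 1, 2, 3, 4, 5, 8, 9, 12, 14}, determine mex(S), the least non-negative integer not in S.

The values 0, 1, 2, 3, 4, 5 are all present; 6 is the first non-negative integer missing from the set.

6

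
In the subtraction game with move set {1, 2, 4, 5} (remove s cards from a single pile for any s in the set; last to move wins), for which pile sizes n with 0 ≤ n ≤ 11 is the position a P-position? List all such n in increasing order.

Build the Grundy sequence with g(k) = mex{g(k−s) : s ∈ {1, 2, 4, 5}, s ≤ k}:
k:     0  1  2  3  4  5  6  7  8  9 10 11
g(k):  0  1  2  0  1  2  0  1  2  0  1  2
The P-positions (g = 0) in 0..11 are 0, 3, 6, 9.

0, 3, 6, 9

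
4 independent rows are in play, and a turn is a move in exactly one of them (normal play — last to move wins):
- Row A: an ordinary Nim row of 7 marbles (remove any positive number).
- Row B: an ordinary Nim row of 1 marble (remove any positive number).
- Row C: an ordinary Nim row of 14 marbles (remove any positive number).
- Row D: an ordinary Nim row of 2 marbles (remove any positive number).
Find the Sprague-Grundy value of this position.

10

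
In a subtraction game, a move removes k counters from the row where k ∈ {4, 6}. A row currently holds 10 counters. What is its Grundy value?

0

Compute g(0), g(1), … for moves {4, 6}:
g(0) = mex{} = 0
g(1) = mex{} = 0
g(2) = mex{} = 0
g(3) = mex{} = 0
g(4) = mex{0} = 1
g(5) = mex{0} = 1
g(6) = mex{0} = 1
g(7) = mex{0} = 1
g(8) = mex{0,1} = 2
g(9) = mex{0,1} = 2
g(10) = mex{1} = 0
So g(10) = 0.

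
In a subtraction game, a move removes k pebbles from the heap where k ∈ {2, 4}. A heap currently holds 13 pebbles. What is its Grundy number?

0

Build the Grundy sequence with g(k) = mex{g(k−s) : s ∈ {2, 4}, s ≤ k}:
k:     0  1  2  3  4  5  6  7  8  9 10 11 12 13
g(k):  0  0  1  1  2  2  0  0  1  1  2  2  0  0
So g(13) = 0.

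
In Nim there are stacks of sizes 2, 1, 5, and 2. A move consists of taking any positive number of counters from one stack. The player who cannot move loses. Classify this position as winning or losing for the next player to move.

Compute the nim-sum pairwise:
2 XOR 1 = 3
3 XOR 5 = 6
6 XOR 2 = 4
The nim-sum is 4 ≠ 0, so this is an N-position: the player to move can win.

Winning position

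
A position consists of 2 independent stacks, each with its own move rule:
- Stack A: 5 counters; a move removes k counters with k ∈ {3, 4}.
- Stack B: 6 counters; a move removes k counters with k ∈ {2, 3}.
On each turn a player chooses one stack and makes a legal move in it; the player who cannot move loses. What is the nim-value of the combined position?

1

Grundy values for stack A (subtraction set {3, 4}):
g(0) = mex{} = 0
g(1) = mex{} = 0
g(2) = mex{} = 0
g(3) = mex{0} = 1
g(4) = mex{0} = 1
g(5) = mex{0} = 1
So g(5) = 1.
Grundy values for stack B (subtraction set {2, 3}):
g(0) = mex{} = 0
g(1) = mex{} = 0
g(2) = mex{0} = 1
g(3) = mex{0} = 1
g(4) = mex{0,1} = 2
g(5) = mex{1} = 0
g(6) = mex{1,2} = 0
So g(6) = 0.
By the Sprague-Grundy theorem, the Grundy value of a sum of independent games is the XOR of the component values.
Combined value = 1 XOR 0 = 1.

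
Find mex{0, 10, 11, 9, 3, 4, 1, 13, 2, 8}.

The values 0, 1, 2, 3, 4 are all present; 5 is the first non-negative integer missing from the set.

5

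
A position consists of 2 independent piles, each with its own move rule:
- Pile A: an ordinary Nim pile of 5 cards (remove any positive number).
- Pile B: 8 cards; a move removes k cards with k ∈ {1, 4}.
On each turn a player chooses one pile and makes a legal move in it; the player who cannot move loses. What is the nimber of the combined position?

Pile A is a plain Nim pile of size 5, so its Grundy value is 5.
Grundy values for pile B (subtraction set {1, 4}):
g(0) = mex{} = 0
g(1) = mex{0} = 1
g(2) = mex{1} = 0
g(3) = mex{0} = 1
g(4) = mex{0,1} = 2
g(5) = mex{1,2} = 0
g(6) = mex{0} = 1
g(7) = mex{1} = 0
g(8) = mex{0,2} = 1
So g(8) = 1.
The value of a disjunctive sum is the nim-sum of the parts.
Combined value = 5 ⊕ 1 = 4.

4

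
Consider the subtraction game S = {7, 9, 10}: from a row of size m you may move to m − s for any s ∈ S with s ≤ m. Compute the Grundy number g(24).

1

Compute g(0), g(1), … for moves {7, 9, 10}:
k:     0  1  2  3  4  5  6  7  8  9 10 11 12 13 14 15 16 17 18 19 20 21 22 23 24
g(k):  0  0  0  0  0  0  0  1  1  1  1  1  1  1  2  2  2  0  0  0  0  0  0  0  1
So g(24) = 1.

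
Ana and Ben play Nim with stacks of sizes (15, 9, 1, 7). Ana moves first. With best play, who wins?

Ben wins

Write each in binary and XOR column by column:
  1111  (15)
  1001  (9)
  0001  (1)
  0111  (7)
  ----
  0000  (0)
The nim-sum is 0, so this is a P-position: the player to move is in a losing position under optimal play; Ana is about to move from it and so loses — Ben wins.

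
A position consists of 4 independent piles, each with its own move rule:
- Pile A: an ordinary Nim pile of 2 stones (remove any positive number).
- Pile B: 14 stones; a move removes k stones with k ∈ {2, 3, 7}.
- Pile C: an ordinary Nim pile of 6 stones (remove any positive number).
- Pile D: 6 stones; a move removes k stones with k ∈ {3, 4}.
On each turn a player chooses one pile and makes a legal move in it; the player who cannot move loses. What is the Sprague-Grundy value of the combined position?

Pile A is a plain Nim pile of size 2, so its Grundy value is 2.
Grundy values for pile B (subtraction set {2, 3, 7}):
k:     0  1  2  3  4  5  6  7  8  9 10 11 12 13 14
g(k):  0  0  1  1  2  0  0  1  1  2  0  0  1  1  2
So g(14) = 2.
Pile C is a plain Nim pile of size 6, so its Grundy value is 6.
Grundy values for pile D (subtraction set {3, 4}):
g(0) = mex{} = 0
g(1) = mex{} = 0
g(2) = mex{} = 0
g(3) = mex{0} = 1
g(4) = mex{0} = 1
g(5) = mex{0} = 1
g(6) = mex{0,1} = 2
So g(6) = 2.
The value of a disjunctive sum is the nim-sum of the parts.
Combined value = 2 ⊕ 2 ⊕ 6 ⊕ 2 = 4.

4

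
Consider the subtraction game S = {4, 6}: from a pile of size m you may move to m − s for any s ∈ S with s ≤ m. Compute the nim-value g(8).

Grundy values for subtraction set {4, 6}:
g(0) = mex{} = 0
g(1) = mex{} = 0
g(2) = mex{} = 0
g(3) = mex{} = 0
g(4) = mex{0} = 1
g(5) = mex{0} = 1
g(6) = mex{0} = 1
g(7) = mex{0} = 1
g(8) = mex{0,1} = 2
So g(8) = 2.

2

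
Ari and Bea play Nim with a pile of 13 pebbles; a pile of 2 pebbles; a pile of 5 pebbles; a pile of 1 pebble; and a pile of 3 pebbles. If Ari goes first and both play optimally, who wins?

Write each in binary and XOR column by column:
  1101  (13)
  0010  (2)
  0101  (5)
  0001  (1)
  0011  (3)
  ----
  1000  (8)
The nim-sum is 8 ≠ 0, so this is an N-position: the player to move can win; Ari has a winning move.

Ari wins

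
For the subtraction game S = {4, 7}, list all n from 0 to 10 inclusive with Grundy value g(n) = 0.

0, 1, 2, 3

Build the Grundy sequence with g(k) = mex{g(k−s) : s ∈ {4, 7}, s ≤ k}:
g(0) = mex{} = 0
g(1) = mex{} = 0
g(2) = mex{} = 0
g(3) = mex{} = 0
g(4) = mex{0} = 1
g(5) = mex{0} = 1
g(6) = mex{0} = 1
g(7) = mex{0} = 1
g(8) = mex{0,1} = 2
g(9) = mex{0,1} = 2
g(10) = mex{0,1} = 2
The P-positions (g = 0) in 0..10 are 0, 1, 2, 3.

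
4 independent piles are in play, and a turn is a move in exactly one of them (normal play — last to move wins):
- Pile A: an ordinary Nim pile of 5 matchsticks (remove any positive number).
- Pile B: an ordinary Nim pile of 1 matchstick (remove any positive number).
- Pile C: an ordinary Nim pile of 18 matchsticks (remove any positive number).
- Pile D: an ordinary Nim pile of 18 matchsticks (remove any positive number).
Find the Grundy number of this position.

Pile A is a plain Nim pile of size 5, so its Grundy value is 5.
Pile B is a plain Nim pile of size 1, so its Grundy value is 1.
Pile C is a plain Nim pile of size 18, so its Grundy value is 18.
Pile D is a plain Nim pile of size 18, so its Grundy value is 18.
By the Sprague-Grundy theorem, the Grundy value of a sum of independent games is the XOR of the component values.
Combined value = 5 ⊕ 1 ⊕ 18 ⊕ 18 = 4.

4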